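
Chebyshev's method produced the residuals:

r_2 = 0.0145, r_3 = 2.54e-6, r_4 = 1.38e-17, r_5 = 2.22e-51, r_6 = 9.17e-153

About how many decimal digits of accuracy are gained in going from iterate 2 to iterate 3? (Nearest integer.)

Digits gained ≈ log₁₀(r_2/r_3) = log₁₀(0.0145/2.54e-6) = log₁₀(5708.66) ≈ 3.757.

4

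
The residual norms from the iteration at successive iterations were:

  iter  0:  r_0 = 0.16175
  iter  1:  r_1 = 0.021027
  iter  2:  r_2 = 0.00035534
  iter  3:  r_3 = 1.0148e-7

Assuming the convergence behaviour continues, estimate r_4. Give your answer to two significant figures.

First estimate the order: p ≈ ln(r_3/r_2) / ln(r_2/r_1) = ln(1.0148e-7/0.00035534)/ln(0.00035534/0.021027) = ln(0.000285586)/ln(0.0168992) ≈ 2.0000.
Then r_4 ≈ r_3·(r_3/r_2)^p = 1.0148e-7·(0.000285586)^2.0000 = 1.0148e-7·8.15594e-08 ≈ 8.277e-15.

8.3e-15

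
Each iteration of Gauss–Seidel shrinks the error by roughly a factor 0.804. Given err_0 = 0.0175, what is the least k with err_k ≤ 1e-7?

56

After k steps, err_k ≈ 0.0175·0.804^k.
Need 0.804^k ≤ 1e-7/0.0175 = 5.71429e-06.
k ≥ ln(5.71429e-06)/ln(0.804) = -12.0725/-0.21816 = 55.338.
Smallest integer k = 56.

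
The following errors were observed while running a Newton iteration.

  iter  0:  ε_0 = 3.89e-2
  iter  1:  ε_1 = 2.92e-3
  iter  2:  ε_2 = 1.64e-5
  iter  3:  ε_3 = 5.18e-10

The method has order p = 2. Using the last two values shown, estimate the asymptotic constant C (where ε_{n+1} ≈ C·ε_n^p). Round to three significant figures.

C ≈ ε_3 / ε_2^2
  = 5.18e-10 / (1.64e-5)^2
  = 5.18e-10 / 2.6896e-10 ≈ 1.9259

1.93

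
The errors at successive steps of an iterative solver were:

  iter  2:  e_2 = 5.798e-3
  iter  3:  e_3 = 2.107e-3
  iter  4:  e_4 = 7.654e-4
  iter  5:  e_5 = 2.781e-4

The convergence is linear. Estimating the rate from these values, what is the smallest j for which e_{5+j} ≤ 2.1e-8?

10

Rate ρ ≈ e_5/e_4 = 2.781e-4/7.654e-4 = 0.3633.
After j more steps, e_{5+j} ≈ 2.781e-4·ρ^j; need ρ^j ≤ 2.1e-8/2.781e-4 = 7.55124e-05.
j ≥ ln(7.55124e-05)/ln(0.3633) = -9.4912/-1.01253 = 9.374.
So 10 more iterations are needed.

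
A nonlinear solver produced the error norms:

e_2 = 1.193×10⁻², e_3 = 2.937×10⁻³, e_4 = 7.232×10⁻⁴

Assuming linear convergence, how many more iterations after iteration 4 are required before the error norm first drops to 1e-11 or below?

13

Rate ρ ≈ e_4/e_3 = 7.232×10⁻⁴/2.937×10⁻³ = 0.2462.
After j more steps, e_{4+j} ≈ 7.232×10⁻⁴·ρ^j; need ρ^j ≤ 1e-11/7.232×10⁻⁴ = 1.38274e-08.
j ≥ ln(1.38274e-08)/ln(0.2462) = -18.0966/-1.40161 = 12.911.
So 13 more iterations are needed.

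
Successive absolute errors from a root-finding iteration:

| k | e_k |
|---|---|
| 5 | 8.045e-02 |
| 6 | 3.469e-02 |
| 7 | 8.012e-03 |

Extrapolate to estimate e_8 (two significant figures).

6.2e-4

First estimate the order: p ≈ ln(e_7/e_6) / ln(e_6/e_5) = ln(8.012e-03/3.469e-02)/ln(3.469e-02/8.045e-02) = ln(0.23096)/ln(0.4312) ≈ 1.7422.
Then e_8 ≈ e_7·(e_7/e_6)^p = 8.012e-03·(0.23096)^1.7422 = 8.012e-03·0.0778312 ≈ 0.0006236.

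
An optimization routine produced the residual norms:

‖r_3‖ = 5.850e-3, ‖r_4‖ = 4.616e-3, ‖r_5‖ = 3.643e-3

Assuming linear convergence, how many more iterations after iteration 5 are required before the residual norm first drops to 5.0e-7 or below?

Rate ρ ≈ ‖r_5‖/‖r_4‖ = 3.643e-3/4.616e-3 = 0.7892.
After j more steps, ‖r_{5+j}‖ ≈ 3.643e-3·ρ^j; need ρ^j ≤ 5.0e-7/3.643e-3 = 0.00013725.
j ≥ ln(0.00013725)/ln(0.7892) = -8.8937/-0.23674 = 37.567.
So 38 more iterations are needed.

38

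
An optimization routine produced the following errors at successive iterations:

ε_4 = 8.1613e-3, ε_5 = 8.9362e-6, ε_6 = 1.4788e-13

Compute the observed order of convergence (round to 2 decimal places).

2.63

p ≈ ln(ε_6/ε_5) / ln(ε_5/ε_4)
  = ln(1.4788e-13/8.9362e-6) / ln(8.9362e-6/8.1613e-3)
  = ln(1.65484e-08) / ln(0.00109495)
  = -17.91698 / -6.81705 ≈ 2.62826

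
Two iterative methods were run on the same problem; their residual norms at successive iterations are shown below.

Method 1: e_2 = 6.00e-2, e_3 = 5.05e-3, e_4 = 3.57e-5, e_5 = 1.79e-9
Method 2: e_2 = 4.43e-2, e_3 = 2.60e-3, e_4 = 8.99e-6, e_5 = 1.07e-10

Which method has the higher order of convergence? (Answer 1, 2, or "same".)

same

Method 1: p ≈ ln(1.79e-9/3.57e-5)/ln(3.57e-5/5.05e-3) ≈ 2.00.
Method 2: p ≈ ln(1.07e-10/8.99e-6)/ln(8.99e-6/2.60e-3) ≈ 2.00.
Both orders ≈ 2.0 — effectively the same.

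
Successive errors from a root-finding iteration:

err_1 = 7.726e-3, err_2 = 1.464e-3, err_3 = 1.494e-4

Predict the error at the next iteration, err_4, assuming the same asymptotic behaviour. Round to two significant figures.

First estimate the order: p ≈ ln(err_3/err_2) / ln(err_2/err_1) = ln(1.494e-4/1.464e-3)/ln(1.464e-3/7.726e-3) = ln(0.102049)/ln(0.18949) ≈ 1.3721.
Then err_4 ≈ err_3·(err_3/err_2)^p = 1.494e-4·(0.102049)^1.3721 = 1.494e-4·0.0436502 ≈ 6.521e-06.

6.5e-6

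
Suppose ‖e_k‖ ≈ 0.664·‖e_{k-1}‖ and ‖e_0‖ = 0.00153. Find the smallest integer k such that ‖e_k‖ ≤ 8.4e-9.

After k steps, ‖e_k‖ ≈ 0.00153·0.664^k.
Need 0.664^k ≤ 8.4e-9/0.00153 = 5.4902e-06.
k ≥ ln(5.4902e-06)/ln(0.664) = -12.1125/-0.40947 = 29.581.
Smallest integer k = 30.

30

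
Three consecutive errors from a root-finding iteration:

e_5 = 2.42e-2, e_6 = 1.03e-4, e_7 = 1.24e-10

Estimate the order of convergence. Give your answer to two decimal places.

p ≈ ln(e_7/e_6) / ln(e_6/e_5)
  = ln(1.24e-10/1.03e-4) / ln(1.03e-4/2.42e-2)
  = ln(1.20388e-06) / ln(0.0042562)
  = -13.62996 / -5.45938 ≈ 2.49661

2.50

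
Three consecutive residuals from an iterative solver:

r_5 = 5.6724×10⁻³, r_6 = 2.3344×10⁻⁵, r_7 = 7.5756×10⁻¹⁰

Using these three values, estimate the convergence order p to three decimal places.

p ≈ ln(r_7/r_6) / ln(r_6/r_5)
  = ln(7.5756×10⁻¹⁰/2.3344×10⁻⁵) / ln(2.3344×10⁻⁵/5.6724×10⁻³)
  = ln(3.2452e-05) / ln(0.00411537)
  = -10.335748 / -5.493027 ≈ 1.881612

1.882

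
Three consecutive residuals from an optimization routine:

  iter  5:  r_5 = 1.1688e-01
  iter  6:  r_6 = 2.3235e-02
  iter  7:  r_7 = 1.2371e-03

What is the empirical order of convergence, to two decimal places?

p ≈ ln(r_7/r_6) / ln(r_6/r_5)
  = ln(1.2371e-03/2.3235e-02) / ln(2.3235e-02/1.1688e-01)
  = ln(0.053243) / ln(0.198794)
  = -2.93289 / -1.61549 ≈ 1.81548

1.82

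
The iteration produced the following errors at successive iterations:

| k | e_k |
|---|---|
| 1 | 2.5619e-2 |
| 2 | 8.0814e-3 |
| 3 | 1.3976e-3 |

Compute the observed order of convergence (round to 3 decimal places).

p ≈ ln(e_3/e_2) / ln(e_2/e_1)
  = ln(1.3976e-3/8.0814e-3) / ln(8.0814e-3/2.5619e-2)
  = ln(0.17294) / ln(0.315446)
  = -1.754811 / -1.153768 ≈ 1.520939

1.521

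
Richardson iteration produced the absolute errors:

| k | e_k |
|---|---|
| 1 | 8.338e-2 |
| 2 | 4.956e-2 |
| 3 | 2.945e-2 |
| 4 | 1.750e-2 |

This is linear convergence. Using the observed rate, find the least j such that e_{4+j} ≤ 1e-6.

Rate ρ ≈ e_4/e_3 = 1.750e-2/2.945e-2 = 0.5942.
After j more steps, e_{4+j} ≈ 1.750e-2·ρ^j; need ρ^j ≤ 1e-6/1.750e-2 = 5.71429e-05.
j ≥ ln(5.71429e-05)/ln(0.5942) = -9.7700/-0.52054 = 18.769.
So 19 more iterations are needed.

19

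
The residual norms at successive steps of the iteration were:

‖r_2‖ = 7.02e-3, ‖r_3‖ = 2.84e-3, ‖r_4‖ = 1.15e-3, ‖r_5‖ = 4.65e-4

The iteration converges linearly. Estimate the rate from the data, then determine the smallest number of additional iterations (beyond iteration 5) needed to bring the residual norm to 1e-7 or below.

Rate ρ ≈ ‖r_5‖/‖r_4‖ = 4.65e-4/1.15e-3 = 0.4043.
After j more steps, ‖r_{5+j}‖ ≈ 4.65e-4·ρ^j; need ρ^j ≤ 1e-7/4.65e-4 = 0.000215054.
j ≥ ln(0.000215054)/ln(0.4043) = -8.4446/-0.90560 = 9.325.
So 10 more iterations are needed.

10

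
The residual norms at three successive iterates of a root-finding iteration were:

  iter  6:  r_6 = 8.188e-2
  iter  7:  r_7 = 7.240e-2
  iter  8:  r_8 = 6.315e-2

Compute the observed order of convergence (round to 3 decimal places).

1.111

p ≈ ln(r_8/r_7) / ln(r_7/r_6)
  = ln(6.315e-2/7.240e-2) / ln(7.240e-2/8.188e-2)
  = ln(0.872238) / ln(0.884221)
  = -0.136693 / -0.123048 ≈ 1.110892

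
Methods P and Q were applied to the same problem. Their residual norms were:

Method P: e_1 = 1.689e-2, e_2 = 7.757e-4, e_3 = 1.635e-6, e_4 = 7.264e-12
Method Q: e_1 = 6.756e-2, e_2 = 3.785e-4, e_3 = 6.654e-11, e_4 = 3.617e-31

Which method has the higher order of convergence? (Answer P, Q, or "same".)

Method P: p ≈ ln(7.264e-12/1.635e-6)/ln(1.635e-6/7.757e-4) ≈ 2.00.
Method Q: p ≈ ln(3.617e-31/6.654e-11)/ln(6.654e-11/3.785e-4) ≈ 3.00.
Method Q has the higher order (≈3.0 vs ≈2.0).

Q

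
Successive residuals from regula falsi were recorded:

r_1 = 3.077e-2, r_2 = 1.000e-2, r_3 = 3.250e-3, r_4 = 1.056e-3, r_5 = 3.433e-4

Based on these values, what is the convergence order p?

Consecutive ratios: r_5/r_4 = 3.433e-4/1.056e-3 = 0.325095, r_4/r_3 = 1.056e-3/3.250e-3 = 0.324923.
p ≈ ln(0.325095)/ln(0.324923) = -1.1236/-1.1242 ≈ 1.00.
So the convergence is linear (order 1).

1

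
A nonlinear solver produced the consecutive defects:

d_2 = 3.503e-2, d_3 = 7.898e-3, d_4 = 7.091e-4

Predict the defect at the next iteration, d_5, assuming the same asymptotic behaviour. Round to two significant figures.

First estimate the order: p ≈ ln(d_4/d_3) / ln(d_3/d_2) = ln(7.091e-4/7.898e-3)/ln(7.898e-3/3.503e-2) = ln(0.0897822)/ln(0.225464) ≈ 1.6181.
Then d_5 ≈ d_4·(d_4/d_3)^p = 7.091e-4·(0.0897822)^1.6181 = 7.091e-4·0.0202375 ≈ 1.435e-05.

1.4e-5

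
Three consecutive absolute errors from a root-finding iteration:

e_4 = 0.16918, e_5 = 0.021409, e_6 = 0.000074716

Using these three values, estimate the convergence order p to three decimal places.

p ≈ ln(e_6/e_5) / ln(e_5/e_4)
  = ln(0.000074716/0.021409) / ln(0.021409/0.16918)
  = ln(0.00348993) / ln(0.126546)
  = -5.657874 / -2.067149 ≈ 2.737042

2.737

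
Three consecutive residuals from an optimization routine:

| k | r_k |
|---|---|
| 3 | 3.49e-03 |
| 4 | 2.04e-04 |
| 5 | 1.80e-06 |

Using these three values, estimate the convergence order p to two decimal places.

p ≈ ln(r_5/r_4) / ln(r_4/r_3)
  = ln(1.80e-06/2.04e-04) / ln(2.04e-04/3.49e-03)
  = ln(0.00882353) / ln(0.0584527)
  = -4.73033 / -2.83954 ≈ 1.66588

1.67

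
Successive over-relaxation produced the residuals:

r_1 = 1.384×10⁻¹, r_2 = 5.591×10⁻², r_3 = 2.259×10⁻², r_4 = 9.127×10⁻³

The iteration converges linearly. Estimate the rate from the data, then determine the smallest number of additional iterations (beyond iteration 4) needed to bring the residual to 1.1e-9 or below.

18

Rate ρ ≈ r_4/r_3 = 9.127×10⁻³/2.259×10⁻² = 0.4040.
After j more steps, r_{4+j} ≈ 9.127×10⁻³·ρ^j; need ρ^j ≤ 1.1e-9/9.127×10⁻³ = 1.20522e-07.
j ≥ ln(1.20522e-07)/ln(0.4040) = -15.9314/-0.90634 = 17.578.
So 18 more iterations are needed.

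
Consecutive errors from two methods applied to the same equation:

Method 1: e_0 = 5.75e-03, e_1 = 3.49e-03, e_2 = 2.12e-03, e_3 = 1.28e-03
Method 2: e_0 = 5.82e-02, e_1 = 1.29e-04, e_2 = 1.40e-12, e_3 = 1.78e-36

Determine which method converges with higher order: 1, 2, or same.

2

Method 1: p ≈ ln(1.28e-03/2.12e-03)/ln(2.12e-03/3.49e-03) ≈ 1.01.
Method 2: p ≈ ln(1.78e-36/1.40e-12)/ln(1.40e-12/1.29e-04) ≈ 3.00.
Method 2 has the higher order (≈3.0 vs ≈1.0).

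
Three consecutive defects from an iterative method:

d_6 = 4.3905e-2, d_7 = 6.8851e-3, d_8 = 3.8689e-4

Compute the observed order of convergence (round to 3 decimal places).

p ≈ ln(d_8/d_7) / ln(d_7/d_6)
  = ln(3.8689e-4/6.8851e-3) / ln(6.8851e-3/4.3905e-2)
  = ln(0.0561924) / ln(0.156818)
  = -2.878974 / -1.852669 ≈ 1.553960

1.554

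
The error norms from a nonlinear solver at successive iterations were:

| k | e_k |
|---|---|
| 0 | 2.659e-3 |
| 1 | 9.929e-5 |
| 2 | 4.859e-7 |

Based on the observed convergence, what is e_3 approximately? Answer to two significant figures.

8.9e-11

First estimate the order: p ≈ ln(e_2/e_1) / ln(e_1/e_0) = ln(4.859e-7/9.929e-5)/ln(9.929e-5/2.659e-3) = ln(0.00489375)/ln(0.0373411) ≈ 1.6181.
Then e_3 ≈ e_2·(e_2/e_1)^p = 4.859e-7·(0.00489375)^1.6181 = 4.859e-7·0.000182646 ≈ 8.875e-11.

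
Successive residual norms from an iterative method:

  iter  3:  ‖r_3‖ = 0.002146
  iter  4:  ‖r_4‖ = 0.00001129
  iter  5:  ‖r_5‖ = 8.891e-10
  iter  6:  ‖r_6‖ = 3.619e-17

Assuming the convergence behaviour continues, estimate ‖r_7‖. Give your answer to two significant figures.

1.8e-30

First estimate the order: p ≈ ln(‖r_6‖/‖r_5‖) / ln(‖r_5‖/‖r_4‖) = ln(3.619e-17/8.891e-10)/ln(8.891e-10/0.00001129) = ln(4.07041e-08)/ln(7.87511e-05) ≈ 1.8009.
Then ‖r_7‖ ≈ ‖r_6‖·(‖r_6‖/‖r_5‖)^p = 3.619e-17·(4.07041e-08)^1.8009 = 3.619e-17·4.90566e-14 ≈ 1.775e-30.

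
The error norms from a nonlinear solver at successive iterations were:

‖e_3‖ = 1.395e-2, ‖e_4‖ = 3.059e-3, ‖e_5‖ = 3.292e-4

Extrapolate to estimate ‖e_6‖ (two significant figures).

1.2e-5

First estimate the order: p ≈ ln(‖e_5‖/‖e_4‖) / ln(‖e_4‖/‖e_3‖) = ln(3.292e-4/3.059e-3)/ln(3.059e-3/1.395e-2) = ln(0.107617)/ln(0.219283) ≈ 1.4691.
Then ‖e_6‖ ≈ ‖e_5‖·(‖e_5‖/‖e_4‖)^p = 3.292e-4·(0.107617)^1.4691 = 3.292e-4·0.0378213 ≈ 1.245e-05.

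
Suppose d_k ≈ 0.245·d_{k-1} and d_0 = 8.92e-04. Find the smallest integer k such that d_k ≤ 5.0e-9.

9

After k steps, d_k ≈ 8.92e-04·0.245^k.
Need 0.245^k ≤ 5.0e-9/8.92e-04 = 5.60538e-06.
k ≥ ln(5.60538e-06)/ln(0.245) = -12.0918/-1.40650 = 8.597.
Smallest integer k = 9.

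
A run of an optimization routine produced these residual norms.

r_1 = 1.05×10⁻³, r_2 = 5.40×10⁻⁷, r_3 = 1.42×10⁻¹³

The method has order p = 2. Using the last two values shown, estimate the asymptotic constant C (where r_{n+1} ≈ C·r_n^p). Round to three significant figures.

C ≈ r_3 / r_2^2
  = 1.42×10⁻¹³ / (5.40×10⁻⁷)^2
  = 1.42×10⁻¹³ / 2.916e-13 ≈ 0.48697

0.487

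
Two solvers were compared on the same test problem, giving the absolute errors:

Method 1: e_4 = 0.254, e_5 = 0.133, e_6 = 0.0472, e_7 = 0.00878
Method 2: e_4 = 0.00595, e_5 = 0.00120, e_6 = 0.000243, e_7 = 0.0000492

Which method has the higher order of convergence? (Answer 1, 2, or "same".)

1

Method 1: p ≈ ln(0.00878/0.0472)/ln(0.0472/0.133) ≈ 1.62.
Method 2: p ≈ ln(0.0000492/0.000243)/ln(0.000243/0.00120) ≈ 1.00.
Method 1 has the higher order (≈1.6 vs ≈1.0).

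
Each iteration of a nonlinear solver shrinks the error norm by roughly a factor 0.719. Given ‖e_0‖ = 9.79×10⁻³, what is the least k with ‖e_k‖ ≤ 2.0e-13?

75

After k steps, ‖e_k‖ ≈ 9.79×10⁻³·0.719^k.
Need 0.719^k ≤ 2.0e-13/9.79×10⁻³ = 2.0429e-11.
k ≥ ln(2.0429e-11)/ln(0.719) = -24.6141/-0.32989 = 74.613.
Smallest integer k = 75.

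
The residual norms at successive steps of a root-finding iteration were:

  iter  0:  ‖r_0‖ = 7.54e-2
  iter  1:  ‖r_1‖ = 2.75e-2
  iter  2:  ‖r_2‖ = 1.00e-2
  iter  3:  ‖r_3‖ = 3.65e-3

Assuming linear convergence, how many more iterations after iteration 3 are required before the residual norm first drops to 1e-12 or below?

Rate ρ ≈ ‖r_3‖/‖r_2‖ = 3.65e-3/1.00e-2 = 0.3650.
After j more steps, ‖r_{3+j}‖ ≈ 3.65e-3·ρ^j; need ρ^j ≤ 1e-12/3.65e-3 = 2.73973e-10.
j ≥ ln(2.73973e-10)/ln(0.3650) = -22.0180/-1.00786 = 21.846.
So 22 more iterations are needed.

22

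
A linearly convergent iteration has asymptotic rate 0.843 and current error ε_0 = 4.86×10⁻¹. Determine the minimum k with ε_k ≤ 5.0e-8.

95

After k steps, ε_k ≈ 4.86×10⁻¹·0.843^k.
Need 0.843^k ≤ 5.0e-8/4.86×10⁻¹ = 1.02881e-07.
k ≥ ln(1.02881e-07)/ln(0.843) = -16.0897/-0.17079 = 94.208.
Smallest integer k = 95.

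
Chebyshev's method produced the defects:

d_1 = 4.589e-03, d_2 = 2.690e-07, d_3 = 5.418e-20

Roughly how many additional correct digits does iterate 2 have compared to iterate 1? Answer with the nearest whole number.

Digits gained ≈ log₁₀(d_1/d_2) = log₁₀(4.589e-03/2.690e-07) = log₁₀(17059.5) ≈ 4.232.

4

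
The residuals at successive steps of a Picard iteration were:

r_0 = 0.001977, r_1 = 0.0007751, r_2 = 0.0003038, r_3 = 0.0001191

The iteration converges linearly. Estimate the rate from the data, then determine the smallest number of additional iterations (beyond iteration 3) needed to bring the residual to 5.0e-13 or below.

21

Rate ρ ≈ r_3/r_2 = 0.0001191/0.0003038 = 0.3920.
After j more steps, r_{3+j} ≈ 0.0001191·ρ^j; need ρ^j ≤ 5.0e-13/0.0001191 = 4.19815e-09.
j ≥ ln(4.19815e-09)/ln(0.3920) = -19.2886/-0.93649 = 20.597.
So 21 more iterations are needed.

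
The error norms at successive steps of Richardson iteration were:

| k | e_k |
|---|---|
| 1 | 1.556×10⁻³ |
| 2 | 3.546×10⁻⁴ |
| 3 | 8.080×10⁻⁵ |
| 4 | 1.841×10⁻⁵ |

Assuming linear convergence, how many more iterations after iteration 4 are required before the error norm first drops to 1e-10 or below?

9

Rate ρ ≈ e_4/e_3 = 1.841×10⁻⁵/8.080×10⁻⁵ = 0.2278.
After j more steps, e_{4+j} ≈ 1.841×10⁻⁵·ρ^j; need ρ^j ≤ 1e-10/1.841×10⁻⁵ = 5.43183e-06.
j ≥ ln(5.43183e-06)/ln(0.2278) = -12.1232/-1.47929 = 8.195.
So 9 more iterations are needed.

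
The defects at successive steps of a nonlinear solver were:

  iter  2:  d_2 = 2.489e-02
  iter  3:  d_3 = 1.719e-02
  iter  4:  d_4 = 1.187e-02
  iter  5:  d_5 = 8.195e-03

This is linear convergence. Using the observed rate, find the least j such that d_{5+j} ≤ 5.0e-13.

Rate ρ ≈ d_5/d_4 = 8.195e-03/1.187e-02 = 0.6904.
After j more steps, d_{5+j} ≈ 8.195e-03·ρ^j; need ρ^j ≤ 5.0e-13/8.195e-03 = 6.10128e-11.
j ≥ ln(6.10128e-11)/ln(0.6904) = -23.5199/-0.37048 = 63.485.
So 64 more iterations are needed.

64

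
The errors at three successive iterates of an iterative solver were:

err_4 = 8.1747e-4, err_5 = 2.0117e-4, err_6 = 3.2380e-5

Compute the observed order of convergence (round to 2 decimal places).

1.30

p ≈ ln(err_6/err_5) / ln(err_5/err_4)
  = ln(3.2380e-5/2.0117e-4) / ln(2.0117e-4/8.1747e-4)
  = ln(0.160958) / ln(0.246089)
  = -1.82661 / -1.40206 ≈ 1.30280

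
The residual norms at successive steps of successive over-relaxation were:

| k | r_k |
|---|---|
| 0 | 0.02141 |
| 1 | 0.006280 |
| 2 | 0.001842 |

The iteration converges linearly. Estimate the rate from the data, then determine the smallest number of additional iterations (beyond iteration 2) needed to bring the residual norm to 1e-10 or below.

14

Rate ρ ≈ r_2/r_1 = 0.001842/0.006280 = 0.2933.
After j more steps, r_{2+j} ≈ 0.001842·ρ^j; need ρ^j ≤ 1e-10/0.001842 = 5.42888e-08.
j ≥ ln(5.42888e-08)/ln(0.2933) = -16.7289/-1.22656 = 13.639.
So 14 more iterations are needed.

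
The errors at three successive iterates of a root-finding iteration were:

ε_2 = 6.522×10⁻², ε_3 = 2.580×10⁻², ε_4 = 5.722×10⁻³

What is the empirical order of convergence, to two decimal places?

p ≈ ln(ε_4/ε_3) / ln(ε_3/ε_2)
  = ln(5.722×10⁻³/2.580×10⁻²) / ln(2.580×10⁻²/6.522×10⁻²)
  = ln(0.221783) / ln(0.395584)
  = -1.50606 / -0.92739 ≈ 1.62398

1.62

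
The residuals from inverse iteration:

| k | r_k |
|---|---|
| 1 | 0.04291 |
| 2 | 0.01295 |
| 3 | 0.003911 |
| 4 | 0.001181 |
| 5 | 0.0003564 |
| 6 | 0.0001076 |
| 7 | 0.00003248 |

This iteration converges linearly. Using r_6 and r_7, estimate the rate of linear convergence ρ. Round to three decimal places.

ρ ≈ r_7/r_6 = 0.00003248/0.0001076 = 0.30186

0.302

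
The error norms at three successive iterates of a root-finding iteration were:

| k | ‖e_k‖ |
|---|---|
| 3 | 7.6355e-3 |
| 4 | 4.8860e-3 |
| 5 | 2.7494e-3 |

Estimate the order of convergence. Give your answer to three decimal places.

1.288

p ≈ ln(‖e_5‖/‖e_4‖) / ln(‖e_4‖/‖e_3‖)
  = ln(2.7494e-3/4.8860e-3) / ln(4.8860e-3/7.6355e-3)
  = ln(0.56271) / ln(0.639906)
  = -0.574991 / -0.446434 ≈ 1.287964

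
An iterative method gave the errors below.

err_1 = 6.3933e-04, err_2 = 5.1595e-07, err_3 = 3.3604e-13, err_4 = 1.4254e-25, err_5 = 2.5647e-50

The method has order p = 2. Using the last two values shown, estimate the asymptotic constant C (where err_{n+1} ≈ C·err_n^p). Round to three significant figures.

C ≈ err_5 / err_4^2
  = 2.5647e-50 / (1.4254e-25)^2
  = 2.5647e-50 / 2.03177e-50 ≈ 1.2623

1.26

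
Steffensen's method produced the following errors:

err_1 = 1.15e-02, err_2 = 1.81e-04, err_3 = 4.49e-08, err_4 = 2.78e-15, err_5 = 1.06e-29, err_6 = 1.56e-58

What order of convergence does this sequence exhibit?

2

Consecutive ratios: err_6/err_5 = 1.56e-58/1.06e-29 = 1.4717e-29, err_5/err_4 = 1.06e-29/2.78e-15 = 3.81295e-15.
p ≈ ln(1.4717e-29)/ln(3.81295e-15) = -66.3886/-33.2004 ≈ 2.00.
So the convergence is quadratic (order 2).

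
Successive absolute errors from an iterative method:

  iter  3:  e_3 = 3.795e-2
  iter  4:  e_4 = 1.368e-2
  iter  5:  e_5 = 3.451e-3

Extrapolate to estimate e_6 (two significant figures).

5.4e-4

First estimate the order: p ≈ ln(e_5/e_4) / ln(e_4/e_3) = ln(3.451e-3/1.368e-2)/ln(1.368e-2/3.795e-2) = ln(0.252266)/ln(0.360474) ≈ 1.3498.
Then e_6 ≈ e_5·(e_5/e_4)^p = 3.451e-3·(0.252266)^1.3498 = 3.451e-3·0.155822 ≈ 0.0005377.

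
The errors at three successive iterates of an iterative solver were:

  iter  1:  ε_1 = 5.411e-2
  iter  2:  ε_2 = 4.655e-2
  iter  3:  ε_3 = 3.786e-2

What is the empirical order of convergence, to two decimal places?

p ≈ ln(ε_3/ε_2) / ln(ε_2/ε_1)
  = ln(3.786e-2/4.655e-2) / ln(4.655e-2/5.411e-2)
  = ln(0.813319) / ln(0.860285)
  = -0.20663 / -0.15049 ≈ 1.37305

1.37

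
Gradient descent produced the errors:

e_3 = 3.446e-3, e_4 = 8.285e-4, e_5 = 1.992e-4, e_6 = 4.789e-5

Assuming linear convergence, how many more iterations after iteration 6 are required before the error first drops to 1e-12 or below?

13

Rate ρ ≈ e_6/e_5 = 4.789e-5/1.992e-4 = 0.2404.
After j more steps, e_{6+j} ≈ 4.789e-5·ρ^j; need ρ^j ≤ 1e-12/4.789e-5 = 2.08812e-08.
j ≥ ln(2.08812e-08)/ln(0.2404) = -17.6844/-1.42545 = 12.406.
So 13 more iterations are needed.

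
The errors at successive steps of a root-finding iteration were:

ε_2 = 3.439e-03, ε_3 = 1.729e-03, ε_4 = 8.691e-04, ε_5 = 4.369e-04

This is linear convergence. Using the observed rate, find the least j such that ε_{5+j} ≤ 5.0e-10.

Rate ρ ≈ ε_5/ε_4 = 4.369e-04/8.691e-04 = 0.5027.
After j more steps, ε_{5+j} ≈ 4.369e-04·ρ^j; need ρ^j ≤ 5.0e-10/4.369e-04 = 1.14443e-06.
j ≥ ln(1.14443e-06)/ln(0.5027) = -13.6806/-0.68776 = 19.892.
So 20 more iterations are needed.

20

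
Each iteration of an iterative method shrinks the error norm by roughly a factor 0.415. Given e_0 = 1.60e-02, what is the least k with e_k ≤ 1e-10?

After k steps, e_k ≈ 1.60e-02·0.415^k.
Need 0.415^k ≤ 1e-10/1.60e-02 = 6.25e-09.
k ≥ ln(6.25e-09)/ln(0.415) = -18.8907/-0.87948 = 21.479.
Smallest integer k = 22.

22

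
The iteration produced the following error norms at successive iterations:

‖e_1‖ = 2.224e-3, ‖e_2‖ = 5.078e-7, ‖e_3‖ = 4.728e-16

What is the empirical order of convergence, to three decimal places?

2.480

p ≈ ln(‖e_3‖/‖e_2‖) / ln(‖e_2‖/‖e_1‖)
  = ln(4.728e-16/5.078e-7) / ln(5.078e-7/2.224e-3)
  = ln(9.31075e-10) / ln(0.000228327)
  = -20.794681 / -8.384732 ≈ 2.480065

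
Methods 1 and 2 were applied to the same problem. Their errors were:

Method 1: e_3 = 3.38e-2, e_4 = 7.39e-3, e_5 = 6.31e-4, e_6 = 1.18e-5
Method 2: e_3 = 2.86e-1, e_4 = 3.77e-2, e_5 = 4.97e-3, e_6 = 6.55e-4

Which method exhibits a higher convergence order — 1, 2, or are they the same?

Method 1: p ≈ ln(1.18e-5/6.31e-4)/ln(6.31e-4/7.39e-3) ≈ 1.62.
Method 2: p ≈ ln(6.55e-4/4.97e-3)/ln(4.97e-3/3.77e-2) ≈ 1.00.
Method 1 has the higher order (≈1.6 vs ≈1.0).

1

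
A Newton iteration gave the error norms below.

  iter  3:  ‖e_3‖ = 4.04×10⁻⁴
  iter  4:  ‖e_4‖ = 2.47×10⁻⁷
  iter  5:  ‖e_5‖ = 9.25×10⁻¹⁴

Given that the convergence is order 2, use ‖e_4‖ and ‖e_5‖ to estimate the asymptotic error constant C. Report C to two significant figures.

C ≈ ‖e_5‖ / ‖e_4‖^2
  = 9.25×10⁻¹⁴ / (2.47×10⁻⁷)^2
  = 9.25×10⁻¹⁴ / 6.1009e-14 ≈ 1.5162

1.5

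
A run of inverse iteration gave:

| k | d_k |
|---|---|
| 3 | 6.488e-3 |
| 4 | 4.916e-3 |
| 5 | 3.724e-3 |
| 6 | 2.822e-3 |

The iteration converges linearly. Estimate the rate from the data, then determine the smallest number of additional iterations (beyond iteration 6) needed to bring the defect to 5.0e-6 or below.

23

Rate ρ ≈ d_6/d_5 = 2.822e-3/3.724e-3 = 0.7578.
After j more steps, d_{6+j} ≈ 2.822e-3·ρ^j; need ρ^j ≤ 5.0e-6/2.822e-3 = 0.00177179.
j ≥ ln(0.00177179)/ln(0.7578) = -6.3358/-0.27734 = 22.845.
So 23 more iterations are needed.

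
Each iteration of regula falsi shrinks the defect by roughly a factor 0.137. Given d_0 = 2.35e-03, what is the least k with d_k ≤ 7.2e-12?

10

After k steps, d_k ≈ 2.35e-03·0.137^k.
Need 0.137^k ≤ 7.2e-12/2.35e-03 = 3.06383e-09.
k ≥ ln(3.06383e-09)/ln(0.137) = -19.6036/-1.98777 = 9.862.
Smallest integer k = 10.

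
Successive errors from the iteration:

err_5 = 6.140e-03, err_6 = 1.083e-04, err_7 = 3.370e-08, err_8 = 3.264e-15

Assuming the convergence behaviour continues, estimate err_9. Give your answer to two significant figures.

3.1e-29

First estimate the order: p ≈ ln(err_8/err_7) / ln(err_7/err_6) = ln(3.264e-15/3.370e-08)/ln(3.370e-08/1.083e-04) = ln(9.68546e-08)/ln(0.000311173) ≈ 2.0000.
Then err_9 ≈ err_8·(err_8/err_7)^p = 3.264e-15·(9.68546e-08)^2.0000 = 3.264e-15·9.38081e-15 ≈ 3.062e-29.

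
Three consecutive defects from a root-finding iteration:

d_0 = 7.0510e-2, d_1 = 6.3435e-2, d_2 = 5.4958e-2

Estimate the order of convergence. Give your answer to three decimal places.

1.357

p ≈ ln(d_2/d_1) / ln(d_1/d_0)
  = ln(5.4958e-2/6.3435e-2) / ln(6.3435e-2/7.0510e-2)
  = ln(0.866367) / ln(0.89966)
  = -0.143447 / -0.105738 ≈ 1.356627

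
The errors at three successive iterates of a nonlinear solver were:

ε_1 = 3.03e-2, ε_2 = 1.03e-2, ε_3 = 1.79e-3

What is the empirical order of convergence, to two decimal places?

1.62

p ≈ ln(ε_3/ε_2) / ln(ε_2/ε_1)
  = ln(1.79e-3/1.03e-2) / ln(1.03e-2/3.03e-2)
  = ln(0.173786) / ln(0.339934)
  = -1.74993 / -1.07900 ≈ 1.62181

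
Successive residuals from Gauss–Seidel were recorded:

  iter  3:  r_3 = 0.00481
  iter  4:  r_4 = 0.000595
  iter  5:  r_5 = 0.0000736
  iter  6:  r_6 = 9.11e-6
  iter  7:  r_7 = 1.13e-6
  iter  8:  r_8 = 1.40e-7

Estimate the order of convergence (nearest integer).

Consecutive ratios: r_8/r_7 = 1.40e-7/1.13e-6 = 0.123894, r_7/r_6 = 1.13e-6/9.11e-6 = 0.12404.
p ≈ ln(0.123894)/ln(0.12404) = -2.0883/-2.0872 ≈ 1.00.
So the convergence is linear (order 1).

1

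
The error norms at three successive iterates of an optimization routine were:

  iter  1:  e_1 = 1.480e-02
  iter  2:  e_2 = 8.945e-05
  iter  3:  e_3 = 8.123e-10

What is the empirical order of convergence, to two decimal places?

2.27

p ≈ ln(e_3/e_2) / ln(e_2/e_1)
  = ln(8.123e-10/8.945e-05) / ln(8.945e-05/1.480e-02)
  = ln(9.08105e-06) / ln(0.00604392)
  = -11.60932 / -5.10870 ≈ 2.27246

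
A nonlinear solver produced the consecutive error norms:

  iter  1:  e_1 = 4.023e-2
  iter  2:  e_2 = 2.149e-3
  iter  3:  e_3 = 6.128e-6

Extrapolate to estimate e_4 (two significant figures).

5.0e-11

First estimate the order: p ≈ ln(e_3/e_2) / ln(e_2/e_1) = ln(6.128e-6/2.149e-3)/ln(2.149e-3/4.023e-2) = ln(0.00285156)/ln(0.0534178) ≈ 2.0002.
Then e_4 ≈ e_3·(e_3/e_2)^p = 6.128e-6·(0.00285156)^2.0002 = 6.128e-6·8.12187e-06 ≈ 4.977e-11.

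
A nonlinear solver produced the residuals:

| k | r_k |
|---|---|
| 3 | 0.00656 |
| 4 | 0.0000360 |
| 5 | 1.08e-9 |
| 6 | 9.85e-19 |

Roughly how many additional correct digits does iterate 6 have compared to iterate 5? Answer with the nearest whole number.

9

Digits gained ≈ log₁₀(r_5/r_6) = log₁₀(1.08e-9/9.85e-19) = log₁₀(1.09645e+09) ≈ 9.040.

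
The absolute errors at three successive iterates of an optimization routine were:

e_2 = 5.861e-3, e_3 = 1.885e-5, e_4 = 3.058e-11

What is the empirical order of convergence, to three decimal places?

2.323

p ≈ ln(e_4/e_3) / ln(e_3/e_2)
  = ln(3.058e-11/1.885e-5) / ln(1.885e-5/5.861e-3)
  = ln(1.62228e-06) / ln(0.00321617)
  = -13.331678 / -5.739564 ≈ 2.322768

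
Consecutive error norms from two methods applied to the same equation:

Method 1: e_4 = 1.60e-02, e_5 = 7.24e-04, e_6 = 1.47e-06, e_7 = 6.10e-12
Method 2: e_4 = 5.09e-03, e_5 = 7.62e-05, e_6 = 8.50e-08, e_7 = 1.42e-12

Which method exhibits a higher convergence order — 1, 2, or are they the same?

1

Method 1: p ≈ ln(6.10e-12/1.47e-06)/ln(1.47e-06/7.24e-04) ≈ 2.00.
Method 2: p ≈ ln(1.42e-12/8.50e-08)/ln(8.50e-08/7.62e-05) ≈ 1.62.
Method 1 has the higher order (≈2.0 vs ≈1.6).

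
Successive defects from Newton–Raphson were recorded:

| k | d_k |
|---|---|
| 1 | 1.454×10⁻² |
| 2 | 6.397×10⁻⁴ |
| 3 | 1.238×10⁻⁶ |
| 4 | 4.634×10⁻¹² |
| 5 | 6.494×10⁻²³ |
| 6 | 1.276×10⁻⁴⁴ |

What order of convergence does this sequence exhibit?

2

Consecutive ratios: d_6/d_5 = 1.276×10⁻⁴⁴/6.494×10⁻²³ = 1.96489e-22, d_5/d_4 = 6.494×10⁻²³/4.634×10⁻¹² = 1.40138e-11.
p ≈ ln(1.96489e-22)/ln(1.40138e-11) = -49.9814/-24.9910 ≈ 2.00.
So the convergence is quadratic (order 2).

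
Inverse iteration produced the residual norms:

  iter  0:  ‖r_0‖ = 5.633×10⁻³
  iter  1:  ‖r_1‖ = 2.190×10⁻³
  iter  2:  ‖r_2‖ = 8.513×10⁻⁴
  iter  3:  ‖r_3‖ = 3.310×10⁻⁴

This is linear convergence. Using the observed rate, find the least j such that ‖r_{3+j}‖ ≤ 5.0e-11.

17

Rate ρ ≈ ‖r_3‖/‖r_2‖ = 3.310×10⁻⁴/8.513×10⁻⁴ = 0.3888.
After j more steps, ‖r_{3+j}‖ ≈ 3.310×10⁻⁴·ρ^j; need ρ^j ≤ 5.0e-11/3.310×10⁻⁴ = 1.51057e-07.
j ≥ ln(1.51057e-07)/ln(0.3888) = -15.7056/-0.94469 = 16.625.
So 17 more iterations are needed.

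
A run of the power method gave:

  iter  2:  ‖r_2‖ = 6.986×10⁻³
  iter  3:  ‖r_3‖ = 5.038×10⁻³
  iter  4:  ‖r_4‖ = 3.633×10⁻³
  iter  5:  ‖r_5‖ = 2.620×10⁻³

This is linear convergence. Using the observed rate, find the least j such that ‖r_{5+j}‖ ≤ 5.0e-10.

Rate ρ ≈ ‖r_5‖/‖r_4‖ = 2.620×10⁻³/3.633×10⁻³ = 0.7212.
After j more steps, ‖r_{5+j}‖ ≈ 2.620×10⁻³·ρ^j; need ρ^j ≤ 5.0e-10/2.620×10⁻³ = 1.9084e-07.
j ≥ ln(1.9084e-07)/ln(0.7212) = -15.4718/-0.32684 = 47.338.
So 48 more iterations are needed.

48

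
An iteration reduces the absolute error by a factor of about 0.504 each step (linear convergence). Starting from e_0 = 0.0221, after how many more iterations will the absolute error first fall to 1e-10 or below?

29

After k steps, e_k ≈ 0.0221·0.504^k.
Need 0.504^k ≤ 1e-10/0.0221 = 4.52489e-09.
k ≥ ln(4.52489e-09)/ln(0.504) = -19.2137/-0.68518 = 28.042.
Smallest integer k = 29.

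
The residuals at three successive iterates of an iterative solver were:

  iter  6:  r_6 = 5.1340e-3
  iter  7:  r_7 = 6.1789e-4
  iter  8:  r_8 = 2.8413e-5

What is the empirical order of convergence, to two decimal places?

p ≈ ln(r_8/r_7) / ln(r_7/r_6)
  = ln(2.8413e-5/6.1789e-4) / ln(6.1789e-4/5.1340e-3)
  = ln(0.0459839) / ln(0.120353)
  = -3.07946 / -2.11733 ≈ 1.45441

1.45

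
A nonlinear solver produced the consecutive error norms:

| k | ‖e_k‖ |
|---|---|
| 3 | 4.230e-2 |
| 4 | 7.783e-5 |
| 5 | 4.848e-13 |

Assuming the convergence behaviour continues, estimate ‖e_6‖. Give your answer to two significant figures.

1.2e-37

First estimate the order: p ≈ ln(‖e_5‖/‖e_4‖) / ln(‖e_4‖/‖e_3‖) = ln(4.848e-13/7.783e-5)/ln(7.783e-5/4.230e-2) = ln(6.22896e-09)/ln(0.00183995) ≈ 3.0000.
Then ‖e_6‖ ≈ ‖e_5‖·(‖e_5‖/‖e_4‖)^p = 4.848e-13·(6.22896e-09)^3.0000 = 4.848e-13·2.41683e-25 ≈ 1.172e-37.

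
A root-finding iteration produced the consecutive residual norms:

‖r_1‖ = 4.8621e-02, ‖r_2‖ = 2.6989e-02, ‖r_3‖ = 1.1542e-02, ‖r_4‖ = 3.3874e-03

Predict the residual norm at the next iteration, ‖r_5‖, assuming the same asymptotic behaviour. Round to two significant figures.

5.8e-4

First estimate the order: p ≈ ln(‖r_4‖/‖r_3‖) / ln(‖r_3‖/‖r_2‖) = ln(3.3874e-03/1.1542e-02)/ln(1.1542e-02/2.6989e-02) = ln(0.293485)/ln(0.427656) ≈ 1.4432.
Then ‖r_5‖ ≈ ‖r_4‖·(‖r_4‖/‖r_3‖)^p = 3.3874e-03·(0.293485)^1.4432 = 3.3874e-03·0.170459 ≈ 0.0005774.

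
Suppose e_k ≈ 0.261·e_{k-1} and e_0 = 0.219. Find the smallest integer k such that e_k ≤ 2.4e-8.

After k steps, e_k ≈ 0.219·0.261^k.
Need 0.261^k ≤ 2.4e-8/0.219 = 1.09589e-07.
k ≥ ln(1.09589e-07)/ln(0.261) = -16.0265/-1.34323 = 11.931.
Smallest integer k = 12.

12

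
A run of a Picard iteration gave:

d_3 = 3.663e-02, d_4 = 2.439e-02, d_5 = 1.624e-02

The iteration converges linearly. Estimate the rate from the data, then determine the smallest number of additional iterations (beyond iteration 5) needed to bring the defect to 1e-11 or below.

Rate ρ ≈ d_5/d_4 = 1.624e-02/2.439e-02 = 0.6658.
After j more steps, d_{5+j} ≈ 1.624e-02·ρ^j; need ρ^j ≤ 1e-11/1.624e-02 = 6.15764e-10.
j ≥ ln(6.15764e-10)/ln(0.6658) = -21.2082/-0.40677 = 52.138.
So 53 more iterations are needed.

53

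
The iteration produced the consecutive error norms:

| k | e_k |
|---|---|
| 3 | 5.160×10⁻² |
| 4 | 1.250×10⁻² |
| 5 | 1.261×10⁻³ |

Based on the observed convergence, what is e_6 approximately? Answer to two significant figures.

First estimate the order: p ≈ ln(e_5/e_4) / ln(e_4/e_3) = ln(1.261×10⁻³/1.250×10⁻²)/ln(1.250×10⁻²/5.160×10⁻²) = ln(0.10088)/ln(0.242248) ≈ 1.6179.
Then e_6 ≈ e_5·(e_5/e_4)^p = 1.261×10⁻³·(0.10088)^1.6179 = 1.261×10⁻³·0.0244487 ≈ 3.083e-05.

3.1e-5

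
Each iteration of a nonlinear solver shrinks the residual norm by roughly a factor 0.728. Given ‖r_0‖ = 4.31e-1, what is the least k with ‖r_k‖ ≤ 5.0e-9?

After k steps, ‖r_k‖ ≈ 4.31e-1·0.728^k.
Need 0.728^k ≤ 5.0e-9/4.31e-1 = 1.16009e-08.
k ≥ ln(1.16009e-08)/ln(0.728) = -18.2722/-0.31745 = 57.559.
Smallest integer k = 58.

58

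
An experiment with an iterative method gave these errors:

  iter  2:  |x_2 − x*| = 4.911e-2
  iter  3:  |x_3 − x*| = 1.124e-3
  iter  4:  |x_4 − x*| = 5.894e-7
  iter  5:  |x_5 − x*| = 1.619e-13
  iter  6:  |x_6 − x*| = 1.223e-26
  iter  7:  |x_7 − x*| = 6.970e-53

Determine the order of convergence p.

Consecutive ratios: |x_7 − x*|/|x_6 − x*| = 6.970e-53/1.223e-26 = 5.6991e-27, |x_6 − x*|/|x_5 − x*| = 1.223e-26/1.619e-13 = 7.55405e-14.
p ≈ ln(5.6991e-27)/ln(7.55405e-14) = -60.4295/-30.2141 ≈ 2.00.
So the convergence is quadratic (order 2).

2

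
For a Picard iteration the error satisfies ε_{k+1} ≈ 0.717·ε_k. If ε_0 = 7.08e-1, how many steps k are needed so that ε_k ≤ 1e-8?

After k steps, ε_k ≈ 7.08e-1·0.717^k.
Need 0.717^k ≤ 1e-8/7.08e-1 = 1.41243e-08.
k ≥ ln(1.41243e-08)/ln(0.717) = -18.0754/-0.33268 = 54.333.
Smallest integer k = 55.

55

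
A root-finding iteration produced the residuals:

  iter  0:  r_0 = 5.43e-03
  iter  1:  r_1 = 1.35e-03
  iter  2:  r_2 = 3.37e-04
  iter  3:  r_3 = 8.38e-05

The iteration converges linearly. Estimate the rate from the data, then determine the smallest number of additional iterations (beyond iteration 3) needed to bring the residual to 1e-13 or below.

15

Rate ρ ≈ r_3/r_2 = 8.38e-05/3.37e-04 = 0.2487.
After j more steps, r_{3+j} ≈ 8.38e-05·ρ^j; need ρ^j ≤ 1e-13/8.38e-05 = 1.19332e-09.
j ≥ ln(1.19332e-09)/ln(0.2487) = -20.5465/-1.39151 = 14.766.
So 15 more iterations are needed.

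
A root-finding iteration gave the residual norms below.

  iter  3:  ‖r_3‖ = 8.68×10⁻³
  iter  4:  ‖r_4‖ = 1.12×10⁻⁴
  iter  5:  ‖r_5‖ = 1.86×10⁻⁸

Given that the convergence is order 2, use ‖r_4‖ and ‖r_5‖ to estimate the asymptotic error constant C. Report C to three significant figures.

1.48

C ≈ ‖r_5‖ / ‖r_4‖^2
  = 1.86×10⁻⁸ / (1.12×10⁻⁴)^2
  = 1.86×10⁻⁸ / 1.2544e-08 ≈ 1.4828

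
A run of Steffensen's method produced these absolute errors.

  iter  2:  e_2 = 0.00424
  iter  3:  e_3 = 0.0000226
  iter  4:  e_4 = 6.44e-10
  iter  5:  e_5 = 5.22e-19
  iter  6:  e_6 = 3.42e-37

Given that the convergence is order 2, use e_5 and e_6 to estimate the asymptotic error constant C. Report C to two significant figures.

1.3

C ≈ e_6 / e_5^2
  = 3.42e-37 / (5.22e-19)^2
  = 3.42e-37 / 2.72484e-37 ≈ 1.2551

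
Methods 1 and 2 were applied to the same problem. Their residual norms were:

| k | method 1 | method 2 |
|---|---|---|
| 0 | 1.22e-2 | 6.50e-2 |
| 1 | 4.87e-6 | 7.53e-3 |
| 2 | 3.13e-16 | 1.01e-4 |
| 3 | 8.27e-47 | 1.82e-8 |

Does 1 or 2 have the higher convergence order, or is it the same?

1

Method 1: p ≈ ln(8.27e-47/3.13e-16)/ln(3.13e-16/4.87e-6) ≈ 3.00.
Method 2: p ≈ ln(1.82e-8/1.01e-4)/ln(1.01e-4/7.53e-3) ≈ 2.00.
Method 1 has the higher order (≈3.0 vs ≈2.0).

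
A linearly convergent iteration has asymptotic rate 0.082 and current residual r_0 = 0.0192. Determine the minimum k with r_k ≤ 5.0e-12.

After k steps, r_k ≈ 0.0192·0.082^k.
Need 0.082^k ≤ 5.0e-12/0.0192 = 2.60417e-10.
k ≥ ln(2.60417e-10)/ln(0.082) = -22.0687/-2.50104 = 8.824.
Smallest integer k = 9.

9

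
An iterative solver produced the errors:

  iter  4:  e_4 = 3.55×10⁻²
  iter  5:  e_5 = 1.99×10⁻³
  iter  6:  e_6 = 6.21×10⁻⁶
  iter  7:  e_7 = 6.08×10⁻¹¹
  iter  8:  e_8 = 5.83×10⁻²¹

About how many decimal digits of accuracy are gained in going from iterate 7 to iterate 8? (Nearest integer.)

Digits gained ≈ log₁₀(e_7/e_8) = log₁₀(6.08×10⁻¹¹/5.83×10⁻²¹) = log₁₀(1.04288e+10) ≈ 10.018.

10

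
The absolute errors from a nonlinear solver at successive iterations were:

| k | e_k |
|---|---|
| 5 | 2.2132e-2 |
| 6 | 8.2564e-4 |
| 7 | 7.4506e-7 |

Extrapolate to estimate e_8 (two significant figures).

First estimate the order: p ≈ ln(e_7/e_6) / ln(e_6/e_5) = ln(7.4506e-7/8.2564e-4)/ln(8.2564e-4/2.2132e-2) = ln(0.000902403)/ln(0.0373053) ≈ 2.1317.
Then e_8 ≈ e_7·(e_7/e_6)^p = 7.4506e-7·(0.000902403)^2.1317 = 7.4506e-7·3.23465e-07 ≈ 2.41e-13.

2.4e-13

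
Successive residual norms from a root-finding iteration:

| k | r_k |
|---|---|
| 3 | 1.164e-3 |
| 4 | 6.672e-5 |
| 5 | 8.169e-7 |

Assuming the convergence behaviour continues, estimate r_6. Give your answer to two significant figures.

First estimate the order: p ≈ ln(r_5/r_4) / ln(r_4/r_3) = ln(8.169e-7/6.672e-5)/ln(6.672e-5/1.164e-3) = ln(0.0122437)/ln(0.0573196) ≈ 1.5399.
Then r_6 ≈ r_5·(r_5/r_4)^p = 8.169e-7·(0.0122437)^1.5399 = 8.169e-7·0.00113652 ≈ 9.284e-10.

9.3e-10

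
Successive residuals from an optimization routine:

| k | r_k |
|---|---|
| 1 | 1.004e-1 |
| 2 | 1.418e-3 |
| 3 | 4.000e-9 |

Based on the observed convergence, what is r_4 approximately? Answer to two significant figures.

9.0e-26

First estimate the order: p ≈ ln(r_3/r_2) / ln(r_2/r_1) = ln(4.000e-9/1.418e-3)/ln(1.418e-3/1.004e-1) = ln(2.82087e-06)/ln(0.0141235) ≈ 2.9997.
Then r_4 ≈ r_3·(r_3/r_2)^p = 4.000e-9·(2.82087e-06)^2.9997 = 4.000e-9·2.25327e-17 ≈ 9.013e-26.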